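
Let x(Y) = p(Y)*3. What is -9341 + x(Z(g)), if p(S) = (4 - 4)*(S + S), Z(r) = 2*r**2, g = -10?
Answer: -9341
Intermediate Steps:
p(S) = 0 (p(S) = 0*(2*S) = 0)
x(Y) = 0 (x(Y) = 0*3 = 0)
-9341 + x(Z(g)) = -9341 + 0 = -9341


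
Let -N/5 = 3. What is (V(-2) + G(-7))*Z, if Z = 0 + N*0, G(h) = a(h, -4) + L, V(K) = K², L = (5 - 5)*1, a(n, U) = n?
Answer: 0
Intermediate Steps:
N = -15 (N = -5*3 = -15)
L = 0 (L = 0*1 = 0)
G(h) = h (G(h) = h + 0 = h)
Z = 0 (Z = 0 - 15*0 = 0 + 0 = 0)
(V(-2) + G(-7))*Z = ((-2)² - 7)*0 = (4 - 7)*0 = -3*0 = 0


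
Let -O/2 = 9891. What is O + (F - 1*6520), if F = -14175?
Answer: -40477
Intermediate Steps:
O = -19782 (O = -2*9891 = -19782)
O + (F - 1*6520) = -19782 + (-14175 - 1*6520) = -19782 + (-14175 - 6520) = -19782 - 20695 = -40477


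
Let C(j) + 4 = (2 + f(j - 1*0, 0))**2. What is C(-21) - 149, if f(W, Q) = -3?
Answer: -152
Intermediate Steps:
C(j) = -3 (C(j) = -4 + (2 - 3)**2 = -4 + (-1)**2 = -4 + 1 = -3)
C(-21) - 149 = -3 - 149 = -152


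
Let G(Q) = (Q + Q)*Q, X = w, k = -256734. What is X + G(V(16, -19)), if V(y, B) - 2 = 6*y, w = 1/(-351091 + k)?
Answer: 11675102599/607825 ≈ 19208.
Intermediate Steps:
w = -1/607825 (w = 1/(-351091 - 256734) = 1/(-607825) = -1/607825 ≈ -1.6452e-6)
V(y, B) = 2 + 6*y
X = -1/607825 ≈ -1.6452e-6
G(Q) = 2*Q² (G(Q) = (2*Q)*Q = 2*Q²)
X + G(V(16, -19)) = -1/607825 + 2*(2 + 6*16)² = -1/607825 + 2*(2 + 96)² = -1/607825 + 2*98² = -1/607825 + 2*9604 = -1/607825 + 19208 = 11675102599/607825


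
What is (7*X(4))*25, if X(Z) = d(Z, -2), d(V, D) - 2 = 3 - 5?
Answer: 0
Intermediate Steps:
d(V, D) = 0 (d(V, D) = 2 + (3 - 5) = 2 - 2 = 0)
X(Z) = 0
(7*X(4))*25 = (7*0)*25 = 0*25 = 0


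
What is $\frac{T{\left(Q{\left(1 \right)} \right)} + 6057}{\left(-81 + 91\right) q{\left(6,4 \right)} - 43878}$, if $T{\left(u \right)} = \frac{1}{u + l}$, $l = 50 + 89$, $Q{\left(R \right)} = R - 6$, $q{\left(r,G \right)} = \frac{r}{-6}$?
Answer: $- \frac{811639}{5880992} \approx -0.13801$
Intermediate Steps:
$q{\left(r,G \right)} = - \frac{r}{6}$ ($q{\left(r,G \right)} = r \left(- \frac{1}{6}\right) = - \frac{r}{6}$)
$Q{\left(R \right)} = -6 + R$ ($Q{\left(R \right)} = R - 6 = -6 + R$)
$l = 139$
$T{\left(u \right)} = \frac{1}{139 + u}$ ($T{\left(u \right)} = \frac{1}{u + 139} = \frac{1}{139 + u}$)
$\frac{T{\left(Q{\left(1 \right)} \right)} + 6057}{\left(-81 + 91\right) q{\left(6,4 \right)} - 43878} = \frac{\frac{1}{139 + \left(-6 + 1\right)} + 6057}{\left(-81 + 91\right) \left(\left(- \frac{1}{6}\right) 6\right) - 43878} = \frac{\frac{1}{139 - 5} + 6057}{10 \left(-1\right) - 43878} = \frac{\frac{1}{134} + 6057}{-10 - 43878} = \frac{\frac{1}{134} + 6057}{-43888} = \frac{811639}{134} \left(- \frac{1}{43888}\right) = - \frac{811639}{5880992}$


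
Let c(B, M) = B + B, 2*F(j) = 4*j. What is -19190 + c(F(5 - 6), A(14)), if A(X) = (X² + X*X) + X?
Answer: -19194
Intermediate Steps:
A(X) = X + 2*X² (A(X) = (X² + X²) + X = 2*X² + X = X + 2*X²)
F(j) = 2*j (F(j) = (4*j)/2 = 2*j)
c(B, M) = 2*B
-19190 + c(F(5 - 6), A(14)) = -19190 + 2*(2*(5 - 6)) = -19190 + 2*(2*(-1)) = -19190 + 2*(-2) = -19190 - 4 = -19194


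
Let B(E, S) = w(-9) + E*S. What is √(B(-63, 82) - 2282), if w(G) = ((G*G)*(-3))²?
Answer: √51601 ≈ 227.16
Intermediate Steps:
w(G) = 9*G⁴ (w(G) = (G²*(-3))² = (-3*G²)² = 9*G⁴)
B(E, S) = 59049 + E*S (B(E, S) = 9*(-9)⁴ + E*S = 9*6561 + E*S = 59049 + E*S)
√(B(-63, 82) - 2282) = √((59049 - 63*82) - 2282) = √((59049 - 5166) - 2282) = √(53883 - 2282) = √51601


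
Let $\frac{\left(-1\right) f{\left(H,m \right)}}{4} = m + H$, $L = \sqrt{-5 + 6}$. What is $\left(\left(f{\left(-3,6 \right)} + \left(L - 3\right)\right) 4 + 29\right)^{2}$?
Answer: $729$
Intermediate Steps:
$L = 1$ ($L = \sqrt{1} = 1$)
$f{\left(H,m \right)} = - 4 H - 4 m$ ($f{\left(H,m \right)} = - 4 \left(m + H\right) = - 4 \left(H + m\right) = - 4 H - 4 m$)
$\left(\left(f{\left(-3,6 \right)} + \left(L - 3\right)\right) 4 + 29\right)^{2} = \left(\left(\left(\left(-4\right) \left(-3\right) - 24\right) + \left(1 - 3\right)\right) 4 + 29\right)^{2} = \left(\left(\left(12 - 24\right) - 2\right) 4 + 29\right)^{2} = \left(\left(-12 - 2\right) 4 + 29\right)^{2} = \left(\left(-14\right) 4 + 29\right)^{2} = \left(-56 + 29\right)^{2} = \left(-27\right)^{2} = 729$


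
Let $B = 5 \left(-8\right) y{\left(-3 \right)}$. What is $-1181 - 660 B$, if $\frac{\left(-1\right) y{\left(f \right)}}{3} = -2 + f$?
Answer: $394819$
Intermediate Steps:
$y{\left(f \right)} = 6 - 3 f$ ($y{\left(f \right)} = - 3 \left(-2 + f\right) = 6 - 3 f$)
$B = -600$ ($B = 5 \left(-8\right) \left(6 - -9\right) = - 40 \left(6 + 9\right) = \left(-40\right) 15 = -600$)
$-1181 - 660 B = -1181 - -396000 = -1181 + 396000 = 394819$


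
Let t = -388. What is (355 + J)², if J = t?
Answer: 1089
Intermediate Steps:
J = -388
(355 + J)² = (355 - 388)² = (-33)² = 1089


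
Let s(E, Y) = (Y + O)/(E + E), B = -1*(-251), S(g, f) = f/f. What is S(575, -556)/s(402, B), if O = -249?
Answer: 402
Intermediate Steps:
S(g, f) = 1
B = 251
s(E, Y) = (-249 + Y)/(2*E) (s(E, Y) = (Y - 249)/(E + E) = (-249 + Y)/((2*E)) = (-249 + Y)*(1/(2*E)) = (-249 + Y)/(2*E))
S(575, -556)/s(402, B) = 1/((½)*(-249 + 251)/402) = 1/((½)*(1/402)*2) = 1/(1/402) = 1*402 = 402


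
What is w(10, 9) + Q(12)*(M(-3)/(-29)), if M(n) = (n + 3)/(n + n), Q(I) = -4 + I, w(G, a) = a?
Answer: 9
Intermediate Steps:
M(n) = (3 + n)/(2*n) (M(n) = (3 + n)/((2*n)) = (3 + n)*(1/(2*n)) = (3 + n)/(2*n))
w(10, 9) + Q(12)*(M(-3)/(-29)) = 9 + (-4 + 12)*(((1/2)*(3 - 3)/(-3))/(-29)) = 9 + 8*(((1/2)*(-1/3)*0)*(-1/29)) = 9 + 8*(0*(-1/29)) = 9 + 8*0 = 9 + 0 = 9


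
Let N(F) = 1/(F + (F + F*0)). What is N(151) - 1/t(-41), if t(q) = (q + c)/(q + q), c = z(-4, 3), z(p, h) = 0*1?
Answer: -603/302 ≈ -1.9967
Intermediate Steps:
z(p, h) = 0
c = 0
N(F) = 1/(2*F) (N(F) = 1/(F + (F + 0)) = 1/(F + F) = 1/(2*F))
t(q) = ½ (t(q) = (q + 0)/(q + q) = q/((2*q)) = q*(1/(2*q)) = ½)
N(151) - 1/t(-41) = (½)/151 - 1/½ = (½)*(1/151) - 1*2 = 1/302 - 2 = -603/302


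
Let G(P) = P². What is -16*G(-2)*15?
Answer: -960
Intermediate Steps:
-16*G(-2)*15 = -16*(-2)²*15 = -16*4*15 = -64*15 = -960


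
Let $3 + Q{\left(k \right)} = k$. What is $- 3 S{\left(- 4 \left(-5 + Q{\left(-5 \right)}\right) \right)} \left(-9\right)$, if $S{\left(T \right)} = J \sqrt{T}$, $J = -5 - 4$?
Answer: $- 486 \sqrt{13} \approx -1752.3$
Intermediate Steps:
$J = -9$
$Q{\left(k \right)} = -3 + k$
$S{\left(T \right)} = - 9 \sqrt{T}$
$- 3 S{\left(- 4 \left(-5 + Q{\left(-5 \right)}\right) \right)} \left(-9\right) = - 3 \left(- 9 \sqrt{- 4 \left(-5 - 8\right)}\right) \left(-9\right) = - 3 \left(- 9 \sqrt{\left(-4\right) \left(-13\right)}\right) \left(-9\right) = - 3 \left(- 9 \sqrt{52}\right) \left(-9\right) = - 3 \left(- 9 \cdot 2 \sqrt{13}\right) \left(-9\right) = - 3 \left(- 18 \sqrt{13}\right) \left(-9\right) = 54 \sqrt{13} \left(-9\right) = - 486 \sqrt{13}$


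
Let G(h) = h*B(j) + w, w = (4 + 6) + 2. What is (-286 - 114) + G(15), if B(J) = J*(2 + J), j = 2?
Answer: -268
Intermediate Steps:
w = 12 (w = 10 + 2 = 12)
G(h) = 12 + 8*h (G(h) = h*(2*(2 + 2)) + 12 = h*(2*4) + 12 = h*8 + 12 = 8*h + 12 = 12 + 8*h)
(-286 - 114) + G(15) = (-286 - 114) + (12 + 8*15) = -400 + (12 + 120) = -400 + 132 = -268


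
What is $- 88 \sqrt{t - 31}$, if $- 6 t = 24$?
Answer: $- 88 i \sqrt{35} \approx - 520.62 i$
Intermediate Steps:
$t = -4$ ($t = \left(- \frac{1}{6}\right) 24 = -4$)
$- 88 \sqrt{t - 31} = - 88 \sqrt{-4 - 31} = - 88 \sqrt{-35} = - 88 i \sqrt{35}$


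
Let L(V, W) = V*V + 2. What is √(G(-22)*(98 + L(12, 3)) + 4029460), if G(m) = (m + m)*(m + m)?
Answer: 394*√29 ≈ 2121.8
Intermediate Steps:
G(m) = 4*m² (G(m) = (2*m)*(2*m) = 4*m²)
L(V, W) = 2 + V² (L(V, W) = V² + 2 = 2 + V²)
√(G(-22)*(98 + L(12, 3)) + 4029460) = √((4*(-22)²)*(98 + (2 + 12²)) + 4029460) = √((4*484)*(98 + (2 + 144)) + 4029460) = √(1936*(98 + 146) + 4029460) = √(1936*244 + 4029460) = √(472384 + 4029460) = √4501844 = 394*√29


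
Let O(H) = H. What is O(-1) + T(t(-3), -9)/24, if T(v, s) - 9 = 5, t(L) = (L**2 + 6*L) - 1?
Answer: -5/12 ≈ -0.41667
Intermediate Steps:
t(L) = -1 + L**2 + 6*L
T(v, s) = 14 (T(v, s) = 9 + 5 = 14)
O(-1) + T(t(-3), -9)/24 = -1 + 14/24 = -1 + 14*(1/24) = -1 + 7/12 = -5/12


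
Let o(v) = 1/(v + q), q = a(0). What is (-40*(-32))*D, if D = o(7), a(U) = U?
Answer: 1280/7 ≈ 182.86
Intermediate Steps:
q = 0
o(v) = 1/v (o(v) = 1/(v + 0) = 1/v)
D = ⅐ (D = 1/7 = ⅐ ≈ 0.14286)
(-40*(-32))*D = -40*(-32)*(⅐) = 1280*(⅐) = 1280/7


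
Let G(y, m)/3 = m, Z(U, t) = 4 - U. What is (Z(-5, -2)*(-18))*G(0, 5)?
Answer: -2430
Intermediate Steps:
G(y, m) = 3*m
(Z(-5, -2)*(-18))*G(0, 5) = ((4 - 1*(-5))*(-18))*(3*5) = ((4 + 5)*(-18))*15 = (9*(-18))*15 = -162*15 = -2430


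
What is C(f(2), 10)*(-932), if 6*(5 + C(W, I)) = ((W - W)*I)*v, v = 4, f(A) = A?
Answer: 4660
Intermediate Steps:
C(W, I) = -5 (C(W, I) = -5 + (((W - W)*I)*4)/6 = -5 + ((0*I)*4)/6 = -5 + (0*4)/6 = -5 + (⅙)*0 = -5 + 0 = -5)
C(f(2), 10)*(-932) = -5*(-932) = 4660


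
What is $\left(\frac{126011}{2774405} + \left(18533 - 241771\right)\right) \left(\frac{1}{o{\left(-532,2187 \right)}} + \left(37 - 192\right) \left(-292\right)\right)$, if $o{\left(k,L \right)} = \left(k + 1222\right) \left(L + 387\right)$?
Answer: $- \frac{4526029610361876540889}{447955431300} \approx -1.0104 \cdot 10^{10}$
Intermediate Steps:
$o{\left(k,L \right)} = \left(387 + L\right) \left(1222 + k\right)$ ($o{\left(k,L \right)} = \left(1222 + k\right) \left(387 + L\right) = \left(387 + L\right) \left(1222 + k\right)$)
$\left(\frac{126011}{2774405} + \left(18533 - 241771\right)\right) \left(\frac{1}{o{\left(-532,2187 \right)}} + \left(37 - 192\right) \left(-292\right)\right) = \left(\frac{126011}{2774405} + \left(18533 - 241771\right)\right) \left(\frac{1}{472914 + 387 \left(-532\right) + 1222 \cdot 2187 + 2187 \left(-532\right)} + \left(37 - 192\right) \left(-292\right)\right) = \left(126011 \cdot \frac{1}{2774405} + \left(18533 - 241771\right)\right) \left(\frac{1}{472914 - 205884 + 2672514 - 1163484} - -45260\right) = \left(\frac{126011}{2774405} - 223238\right) \left(\frac{1}{1776060} + 45260\right) = - \frac{619352497379 \left(\frac{1}{1776060} + 45260\right)}{2774405} = \left(- \frac{619352497379}{2774405}\right) \frac{80384475601}{1776060} = - \frac{4526029610361876540889}{447955431300}$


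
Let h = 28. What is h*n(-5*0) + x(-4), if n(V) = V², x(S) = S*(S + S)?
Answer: 32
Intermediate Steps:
x(S) = 2*S² (x(S) = S*(2*S) = 2*S²)
h*n(-5*0) + x(-4) = 28*(-5*0)² + 2*(-4)² = 28*0² + 2*16 = 28*0 + 32 = 0 + 32 = 32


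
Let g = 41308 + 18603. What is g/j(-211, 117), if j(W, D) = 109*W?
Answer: -59911/22999 ≈ -2.6049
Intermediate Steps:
g = 59911
g/j(-211, 117) = 59911/((109*(-211))) = 59911/(-22999) = 59911*(-1/22999) = -59911/22999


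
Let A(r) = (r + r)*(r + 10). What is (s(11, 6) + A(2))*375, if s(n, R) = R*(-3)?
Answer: 11250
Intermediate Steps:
s(n, R) = -3*R
A(r) = 2*r*(10 + r) (A(r) = (2*r)*(10 + r) = 2*r*(10 + r))
(s(11, 6) + A(2))*375 = (-3*6 + 2*2*(10 + 2))*375 = (-18 + 2*2*12)*375 = (-18 + 48)*375 = 30*375 = 11250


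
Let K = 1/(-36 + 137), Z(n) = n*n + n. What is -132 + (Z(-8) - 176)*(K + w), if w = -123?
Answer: 1477308/101 ≈ 14627.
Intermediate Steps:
Z(n) = n + n² (Z(n) = n² + n = n + n²)
K = 1/101 ≈ 0.0099010
-132 + (Z(-8) - 176)*(K + w) = -132 + (-8*(1 - 8) - 176)*(1/101 - 123) = -132 + (-8*(-7) - 176)*(-12422/101) = -132 + (56 - 176)*(-12422/101) = -132 - 120*(-12422/101) = -132 + 1490640/101 = 1477308/101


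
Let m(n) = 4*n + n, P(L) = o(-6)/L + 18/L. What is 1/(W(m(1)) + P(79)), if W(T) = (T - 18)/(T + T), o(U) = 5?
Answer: -790/797 ≈ -0.99122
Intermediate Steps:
P(L) = 23/L (P(L) = 5/L + 18/L = 23/L)
m(n) = 5*n
W(T) = (-18 + T)/(2*T) (W(T) = (-18 + T)/((2*T)) = (-18 + T)*(1/(2*T)) = (-18 + T)/(2*T))
1/(W(m(1)) + P(79)) = 1/((-18 + 5*1)/(2*((5*1))) + 23/79) = 1/((½)*(-18 + 5)/5 + 23*(1/79)) = 1/((½)*(⅕)*(-13) + 23/79) = 1/(-13/10 + 23/79) = 1/(-797/790) = -790/797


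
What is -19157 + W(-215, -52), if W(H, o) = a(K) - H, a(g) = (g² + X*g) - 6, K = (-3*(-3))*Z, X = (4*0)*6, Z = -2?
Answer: -18624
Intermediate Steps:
X = 0 (X = 0*6 = 0)
K = -18 (K = -3*(-3)*(-2) = 9*(-2) = -18)
a(g) = -6 + g² (a(g) = (g² + 0*g) - 6 = (g² + 0) - 6 = g² - 6 = -6 + g²)
W(H, o) = 318 - H (W(H, o) = (-6 + (-18)²) - H = (-6 + 324) - H = 318 - H)
-19157 + W(-215, -52) = -19157 + (318 - 1*(-215)) = -19157 + (318 + 215) = -19157 + 533 = -18624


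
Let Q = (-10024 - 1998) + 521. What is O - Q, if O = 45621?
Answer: 57122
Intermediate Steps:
Q = -11501 (Q = -12022 + 521 = -11501)
O - Q = 45621 - 1*(-11501) = 45621 + 11501 = 57122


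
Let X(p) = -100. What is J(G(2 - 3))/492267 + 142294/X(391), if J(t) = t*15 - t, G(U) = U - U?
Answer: -71147/50 ≈ -1422.9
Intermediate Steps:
G(U) = 0
J(t) = 14*t (J(t) = 15*t - t = 14*t)
J(G(2 - 3))/492267 + 142294/X(391) = (14*0)/492267 + 142294/(-100) = 0*(1/492267) + 142294*(-1/100) = 0 - 71147/50 = -71147/50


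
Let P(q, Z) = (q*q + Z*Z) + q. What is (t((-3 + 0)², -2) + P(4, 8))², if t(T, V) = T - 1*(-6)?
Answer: 9801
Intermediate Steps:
t(T, V) = 6 + T (t(T, V) = T + 6 = 6 + T)
P(q, Z) = q + Z² + q² (P(q, Z) = (q² + Z²) + q = (Z² + q²) + q = q + Z² + q²)
(t((-3 + 0)², -2) + P(4, 8))² = ((6 + (-3 + 0)²) + (4 + 8² + 4²))² = ((6 + (-3)²) + (4 + 64 + 16))² = ((6 + 9) + 84)² = (15 + 84)² = 99² = 9801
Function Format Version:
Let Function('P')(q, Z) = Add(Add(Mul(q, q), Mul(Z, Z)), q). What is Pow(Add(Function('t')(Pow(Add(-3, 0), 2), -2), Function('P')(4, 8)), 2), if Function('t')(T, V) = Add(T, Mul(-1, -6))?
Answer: 9801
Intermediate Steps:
Function('t')(T, V) = Add(6, T) (Function('t')(T, V) = Add(T, 6) = Add(6, T))
Function('P')(q, Z) = Add(q, Pow(Z, 2), Pow(q, 2)) (Function('P')(q, Z) = Add(Add(Pow(q, 2), Pow(Z, 2)), q) = Add(Add(Pow(Z, 2), Pow(q, 2)), q) = Add(q, Pow(Z, 2), Pow(q, 2)))
Pow(Add(Function('t')(Pow(Add(-3, 0), 2), -2), Function('P')(4, 8)), 2) = Pow(Add(Add(6, Pow(Add(-3, 0), 2)), Add(4, Pow(8, 2), Pow(4, 2))), 2) = Pow(Add(Add(6, Pow(-3, 2)), Add(4, 64, 16)), 2) = Pow(Add(Add(6, 9), 84), 2) = Pow(Add(15, 84), 2) = Pow(99, 2) = 9801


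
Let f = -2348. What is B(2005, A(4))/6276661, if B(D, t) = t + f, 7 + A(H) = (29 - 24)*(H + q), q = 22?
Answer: -2225/6276661 ≈ -0.00035449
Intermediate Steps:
A(H) = 103 + 5*H (A(H) = -7 + (29 - 24)*(H + 22) = -7 + 5*(22 + H) = -7 + (110 + 5*H) = 103 + 5*H)
B(D, t) = -2348 + t (B(D, t) = t - 2348 = -2348 + t)
B(2005, A(4))/6276661 = (-2348 + (103 + 5*4))/6276661 = (-2348 + (103 + 20))*(1/6276661) = (-2348 + 123)*(1/6276661) = -2225*1/6276661 = -2225/6276661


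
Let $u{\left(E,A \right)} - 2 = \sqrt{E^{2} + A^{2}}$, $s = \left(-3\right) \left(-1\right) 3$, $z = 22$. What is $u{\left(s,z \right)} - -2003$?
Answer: $2005 + \sqrt{565} \approx 2028.8$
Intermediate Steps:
$s = 9$ ($s = 3 \cdot 3 = 9$)
$u{\left(E,A \right)} = 2 + \sqrt{A^{2} + E^{2}}$ ($u{\left(E,A \right)} = 2 + \sqrt{E^{2} + A^{2}} = 2 + \sqrt{A^{2} + E^{2}}$)
$u{\left(s,z \right)} - -2003 = \left(2 + \sqrt{22^{2} + 9^{2}}\right) - -2003 = \left(2 + \sqrt{484 + 81}\right) + 2003 = \left(2 + \sqrt{565}\right) + 2003 = 2005 + \sqrt{565}$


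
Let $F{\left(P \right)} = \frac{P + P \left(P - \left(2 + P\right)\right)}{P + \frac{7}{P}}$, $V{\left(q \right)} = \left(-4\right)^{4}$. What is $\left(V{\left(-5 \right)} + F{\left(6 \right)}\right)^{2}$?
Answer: $\frac{120384784}{1849} \approx 65108.0$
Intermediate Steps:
$V{\left(q \right)} = 256$
$F{\left(P \right)} = - \frac{P}{P + \frac{7}{P}}$ ($F{\left(P \right)} = \frac{P + P \left(-2\right)}{P + \frac{7}{P}} = \frac{P - 2 P}{P + \frac{7}{P}} = \frac{\left(-1\right) P}{P + \frac{7}{P}} = - \frac{P}{P + \frac{7}{P}}$)
$\left(V{\left(-5 \right)} + F{\left(6 \right)}\right)^{2} = \left(256 - \frac{6^{2}}{7 + 6^{2}}\right)^{2} = \left(256 - \frac{36}{7 + 36}\right)^{2} = \left(256 - \frac{36}{43}\right)^{2} = \left(\frac{10972}{43}\right)^{2} = \frac{120384784}{1849}$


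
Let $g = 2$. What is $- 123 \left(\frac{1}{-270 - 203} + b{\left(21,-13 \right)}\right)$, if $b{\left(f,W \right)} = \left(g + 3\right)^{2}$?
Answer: $- \frac{1454352}{473} \approx -3074.7$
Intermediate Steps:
$b{\left(f,W \right)} = 25$ ($b{\left(f,W \right)} = \left(2 + 3\right)^{2} = 5^{2} = 25$)
$- 123 \left(\frac{1}{-270 - 203} + b{\left(21,-13 \right)}\right) = - 123 \left(\frac{1}{-270 - 203} + 25\right) = - 123 \left(\frac{1}{-473} + 25\right) = - 123 \left(- \frac{1}{473} + 25\right) = \left(-123\right) \frac{11824}{473} = - \frac{1454352}{473}$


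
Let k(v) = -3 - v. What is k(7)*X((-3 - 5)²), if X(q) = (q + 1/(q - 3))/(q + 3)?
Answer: -39050/4087 ≈ -9.5547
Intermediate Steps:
X(q) = (q + 1/(-3 + q))/(3 + q)
k(7)*X((-3 - 5)²) = (-3 - 1*7)*((1 + ((-3 - 5)²)² - 3*(-3 - 5)²)/(-9 + ((-3 - 5)²)²)) = (-3 - 7)*((1 + ((-8)²)² - 3*(-8)²)/(-9 + ((-8)²)²)) = -10*(1 + 64² - 3*64)/(-9 + 64²) = -10*(1 + 4096 - 192)/(-9 + 4096) = -10*3905/4087 = -39050/4087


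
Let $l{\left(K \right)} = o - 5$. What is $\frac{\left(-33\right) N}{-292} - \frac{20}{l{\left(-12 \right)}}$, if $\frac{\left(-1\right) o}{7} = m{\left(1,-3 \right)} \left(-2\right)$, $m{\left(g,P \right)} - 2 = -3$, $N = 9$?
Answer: $\frac{11483}{5548} \approx 2.0698$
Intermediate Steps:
$m{\left(g,P \right)} = -1$ ($m{\left(g,P \right)} = 2 - 3 = -1$)
$o = -14$ ($o = - 7 \left(\left(-1\right) \left(-2\right)\right) = \left(-7\right) 2 = -14$)
$l{\left(K \right)} = -19$ ($l{\left(K \right)} = -14 - 5 = -19$)
$\frac{\left(-33\right) N}{-292} - \frac{20}{l{\left(-12 \right)}} = \frac{\left(-33\right) 9}{-292} - \frac{20}{-19} = \left(-297\right) \left(- \frac{1}{292}\right) - - \frac{20}{19} = \frac{297}{292} + \frac{20}{19} = \frac{11483}{5548}$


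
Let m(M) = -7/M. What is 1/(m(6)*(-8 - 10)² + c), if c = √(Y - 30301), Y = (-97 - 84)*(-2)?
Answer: -54/24689 - I*√611/24689 ≈ -0.0021872 - 0.0010012*I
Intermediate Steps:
Y = 362 (Y = -181*(-2) = 362)
c = 7*I*√611 (c = √(362 - 30301) = √(-29939) = 7*I*√611 ≈ 173.03*I)
1/(m(6)*(-8 - 10)² + c) = 1/((-7/6)*(-8 - 10)² + 7*I*√611) = 1/(-7*⅙*(-18)² + 7*I*√611) = 1/(-7/6*324 + 7*I*√611) = 1/(-378 + 7*I*√611)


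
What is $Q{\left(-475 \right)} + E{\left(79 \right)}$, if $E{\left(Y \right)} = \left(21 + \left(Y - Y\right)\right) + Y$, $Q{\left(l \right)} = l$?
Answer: $-375$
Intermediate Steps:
$E{\left(Y \right)} = 21 + Y$ ($E{\left(Y \right)} = \left(21 + 0\right) + Y = 21 + Y$)
$Q{\left(-475 \right)} + E{\left(79 \right)} = -475 + \left(21 + 79\right) = -475 + 100 = -375$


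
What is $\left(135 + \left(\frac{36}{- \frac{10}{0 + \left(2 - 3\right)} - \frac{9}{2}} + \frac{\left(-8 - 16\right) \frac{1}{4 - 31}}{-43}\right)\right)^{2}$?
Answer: $\frac{362971305841}{18122049} \approx 20029.0$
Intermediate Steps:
$\left(135 + \left(\frac{36}{- \frac{10}{0 + \left(2 - 3\right)} - \frac{9}{2}} + \frac{\left(-8 - 16\right) \frac{1}{4 - 31}}{-43}\right)\right)^{2} = \left(135 + \left(\frac{36}{- \frac{10}{0 - 1} - \frac{9}{2}} + - \frac{24}{-27} \left(- \frac{1}{43}\right)\right)\right)^{2} = \left(135 + \left(\frac{36}{- \frac{10}{-1} - \frac{9}{2}} + \left(-24\right) \left(- \frac{1}{27}\right) \left(- \frac{1}{43}\right)\right)\right)^{2} = \left(135 + \left(\frac{36}{\left(-10\right) \left(-1\right) - \frac{9}{2}} + \frac{8}{9} \left(- \frac{1}{43}\right)\right)\right)^{2} = \left(135 - \left(\frac{8}{387} - \frac{36}{10 - \frac{9}{2}}\right)\right)^{2} = \left(135 - \left(\frac{8}{387} - \frac{36}{\frac{11}{2}}\right)\right)^{2} = \left(135 + \left(36 \cdot \frac{2}{11} - \frac{8}{387}\right)\right)^{2} = \left(135 + \left(\frac{72}{11} - \frac{8}{387}\right)\right)^{2} = \left(135 + \frac{27776}{4257}\right)^{2} = \left(\frac{602471}{4257}\right)^{2} = \frac{362971305841}{18122049}$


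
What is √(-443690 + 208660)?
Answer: I*√235030 ≈ 484.8*I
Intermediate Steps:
√(-443690 + 208660) = √(-235030) = I*√235030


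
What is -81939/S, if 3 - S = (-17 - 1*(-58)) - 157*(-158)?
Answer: 81939/24844 ≈ 3.2981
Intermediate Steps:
S = -24844 (S = 3 - ((-17 - 1*(-58)) - 157*(-158)) = 3 - ((-17 + 58) + 24806) = 3 - (41 + 24806) = 3 - 1*24847 = 3 - 24847 = -24844)
-81939/S = -81939/(-24844) = -81939*(-1/24844) = 81939/24844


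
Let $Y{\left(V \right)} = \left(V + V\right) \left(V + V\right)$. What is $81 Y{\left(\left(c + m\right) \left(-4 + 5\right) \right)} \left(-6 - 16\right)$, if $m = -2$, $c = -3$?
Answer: $-178200$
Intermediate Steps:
$Y{\left(V \right)} = 4 V^{2}$ ($Y{\left(V \right)} = 2 V 2 V = 4 V^{2}$)
$81 Y{\left(\left(c + m\right) \left(-4 + 5\right) \right)} \left(-6 - 16\right) = 81 \cdot 4 \left(\left(-3 - 2\right) \left(-4 + 5\right)\right)^{2} \left(-6 - 16\right) = 81 \cdot 4 \left(\left(-5\right) 1\right)^{2} \left(-22\right) = 81 \cdot 4 \left(-5\right)^{2} \left(-22\right) = 81 \cdot 4 \cdot 25 \left(-22\right) = 81 \cdot 100 \left(-22\right) = 8100 \left(-22\right) = -178200$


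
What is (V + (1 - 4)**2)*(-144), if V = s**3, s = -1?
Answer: -1152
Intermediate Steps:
V = -1 (V = (-1)**3 = -1)
(V + (1 - 4)**2)*(-144) = (-1 + (1 - 4)**2)*(-144) = (-1 + (-3)**2)*(-144) = (-1 + 9)*(-144) = 8*(-144) = -1152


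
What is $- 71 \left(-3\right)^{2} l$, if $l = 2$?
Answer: $-1278$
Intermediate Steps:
$- 71 \left(-3\right)^{2} l = - 71 \left(-3\right)^{2} \cdot 2 = - 71 \cdot 9 \cdot 2 = \left(-71\right) 18 = -1278$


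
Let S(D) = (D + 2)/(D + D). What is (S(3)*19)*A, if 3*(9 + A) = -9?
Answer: -190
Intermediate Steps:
S(D) = (2 + D)/(2*D) (S(D) = (2 + D)/((2*D)) = (2 + D)*(1/(2*D)) = (2 + D)/(2*D))
A = -12 (A = -9 + (⅓)*(-9) = -9 - 3 = -12)
(S(3)*19)*A = (((½)*(2 + 3)/3)*19)*(-12) = (((½)*(⅓)*5)*19)*(-12) = ((⅚)*19)*(-12) = (95/6)*(-12) = -190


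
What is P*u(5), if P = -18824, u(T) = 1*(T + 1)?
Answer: -112944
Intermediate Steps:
u(T) = 1 + T (u(T) = 1*(1 + T) = 1 + T)
P*u(5) = -18824*(1 + 5) = -18824*6 = -112944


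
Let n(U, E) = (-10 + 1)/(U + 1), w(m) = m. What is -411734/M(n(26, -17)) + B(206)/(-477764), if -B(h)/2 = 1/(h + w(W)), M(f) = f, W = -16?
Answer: 56062829591161/45387580 ≈ 1.2352e+6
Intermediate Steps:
n(U, E) = -9/(1 + U)
B(h) = -2/(-16 + h) (B(h) = -2/(h - 16) = -2/(-16 + h))
-411734/M(n(26, -17)) + B(206)/(-477764) = -411734/((-9/(1 + 26))) - 2/(-16 + 206)/(-477764) = -411734/((-9/27)) - 2/190*(-1/477764) = -411734/((-9*1/27)) - 2*1/190*(-1/477764) = -411734/(-⅓) - 1/95*(-1/477764) = -411734*(-3) + 1/45387580 = 1235202 + 1/45387580 = 56062829591161/45387580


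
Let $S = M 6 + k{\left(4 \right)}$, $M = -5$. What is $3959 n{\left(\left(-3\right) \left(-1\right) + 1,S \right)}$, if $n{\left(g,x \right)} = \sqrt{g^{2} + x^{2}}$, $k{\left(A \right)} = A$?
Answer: $7918 \sqrt{173} \approx 1.0415 \cdot 10^{5}$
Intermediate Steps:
$S = -26$ ($S = \left(-5\right) 6 + 4 = -30 + 4 = -26$)
$3959 n{\left(\left(-3\right) \left(-1\right) + 1,S \right)} = 3959 \sqrt{\left(\left(-3\right) \left(-1\right) + 1\right)^{2} + \left(-26\right)^{2}} = 3959 \sqrt{\left(3 + 1\right)^{2} + 676} = 3959 \sqrt{4^{2} + 676} = 3959 \sqrt{16 + 676} = 3959 \sqrt{692} = 3959 \cdot 2 \sqrt{173} = 7918 \sqrt{173}$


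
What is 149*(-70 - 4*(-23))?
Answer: 3278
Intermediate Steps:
149*(-70 - 4*(-23)) = 149*(-70 + 92) = 149*22 = 3278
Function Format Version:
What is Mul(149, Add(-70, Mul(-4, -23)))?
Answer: 3278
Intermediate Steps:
Mul(149, Add(-70, Mul(-4, -23))) = Mul(149, Add(-70, 92)) = Mul(149, 22) = 3278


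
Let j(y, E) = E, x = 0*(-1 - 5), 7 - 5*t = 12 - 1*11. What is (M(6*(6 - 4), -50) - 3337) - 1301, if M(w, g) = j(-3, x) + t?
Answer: -23184/5 ≈ -4636.8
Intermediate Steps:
t = 6/5 (t = 7/5 - (12 - 1*11)/5 = 7/5 - (12 - 11)/5 = 7/5 - ⅕*1 = 7/5 - ⅕ = 6/5 ≈ 1.2000)
x = 0 (x = 0*(-6) = 0)
M(w, g) = 6/5 (M(w, g) = 0 + 6/5 = 6/5)
(M(6*(6 - 4), -50) - 3337) - 1301 = (6/5 - 3337) - 1301 = -16679/5 - 1301 = -23184/5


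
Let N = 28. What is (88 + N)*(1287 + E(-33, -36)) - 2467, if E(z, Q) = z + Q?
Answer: 138821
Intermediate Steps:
E(z, Q) = Q + z
(88 + N)*(1287 + E(-33, -36)) - 2467 = (88 + 28)*(1287 + (-36 - 33)) - 2467 = 116*(1287 - 69) - 2467 = 116*1218 - 2467 = 141288 - 2467 = 138821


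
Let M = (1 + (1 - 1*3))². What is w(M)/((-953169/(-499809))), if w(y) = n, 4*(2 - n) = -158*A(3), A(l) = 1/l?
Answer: 2165839/272334 ≈ 7.9529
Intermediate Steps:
M = 1 (M = (1 + (1 - 3))² = (1 - 2)² = (-1)² = 1)
n = 91/6 (n = 2 - (-79)/(2*3) = 2 - ¼*(-158/3) = 2 + 79/6 = 91/6 ≈ 15.167)
w(y) = 91/6
w(M)/((-953169/(-499809))) = 91/(6*((-953169/(-499809)))) = 91/(6*((-953169*(-1/499809)))) = 91/(6*(317723/166603)) = (91/6)*(166603/317723) = 2165839/272334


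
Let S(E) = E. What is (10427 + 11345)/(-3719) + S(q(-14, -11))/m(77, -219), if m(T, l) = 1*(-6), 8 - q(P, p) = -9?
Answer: -193855/22314 ≈ -8.6876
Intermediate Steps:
q(P, p) = 17 (q(P, p) = 8 - 1*(-9) = 8 + 9 = 17)
m(T, l) = -6
(10427 + 11345)/(-3719) + S(q(-14, -11))/m(77, -219) = (10427 + 11345)/(-3719) + 17/(-6) = 21772*(-1/3719) + 17*(-1/6) = -21772/3719 - 17/6 = -193855/22314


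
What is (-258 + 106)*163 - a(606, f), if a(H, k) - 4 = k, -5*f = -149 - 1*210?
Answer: -124259/5 ≈ -24852.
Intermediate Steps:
f = 359/5 (f = -(-149 - 1*210)/5 = -(-149 - 210)/5 = -1/5*(-359) = 359/5 ≈ 71.800)
a(H, k) = 4 + k
(-258 + 106)*163 - a(606, f) = (-258 + 106)*163 - (4 + 359/5) = -152*163 - 1*379/5 = -24776 - 379/5 = -124259/5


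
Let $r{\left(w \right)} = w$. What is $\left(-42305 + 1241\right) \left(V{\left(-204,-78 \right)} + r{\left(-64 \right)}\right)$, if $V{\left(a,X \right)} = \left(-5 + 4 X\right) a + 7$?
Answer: $-2653186104$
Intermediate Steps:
$V{\left(a,X \right)} = 7 + a \left(-5 + 4 X\right)$ ($V{\left(a,X \right)} = a \left(-5 + 4 X\right) + 7 = 7 + a \left(-5 + 4 X\right)$)
$\left(-42305 + 1241\right) \left(V{\left(-204,-78 \right)} + r{\left(-64 \right)}\right) = \left(-42305 + 1241\right) \left(\left(7 - -1020 + 4 \left(-78\right) \left(-204\right)\right) - 64\right) = - 41064 \left(\left(7 + 1020 + 63648\right) - 64\right) = - 41064 \left(64675 - 64\right) = \left(-41064\right) 64611 = -2653186104$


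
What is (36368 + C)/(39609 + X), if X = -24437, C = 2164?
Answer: 9633/3793 ≈ 2.5397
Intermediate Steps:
(36368 + C)/(39609 + X) = (36368 + 2164)/(39609 - 24437) = 38532/15172 = 38532*(1/15172) = 9633/3793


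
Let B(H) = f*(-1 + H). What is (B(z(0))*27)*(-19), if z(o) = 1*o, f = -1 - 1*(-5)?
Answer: 2052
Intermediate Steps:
f = 4 (f = -1 + 5 = 4)
z(o) = o
B(H) = -4 + 4*H (B(H) = 4*(-1 + H) = -4 + 4*H)
(B(z(0))*27)*(-19) = ((-4 + 4*0)*27)*(-19) = ((-4 + 0)*27)*(-19) = -4*27*(-19) = -108*(-19) = 2052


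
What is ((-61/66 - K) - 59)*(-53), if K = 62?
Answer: 426491/66 ≈ 6462.0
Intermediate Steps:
((-61/66 - K) - 59)*(-53) = ((-61/66 - 1*62) - 59)*(-53) = ((-61*1/66 - 62) - 59)*(-53) = ((-61/66 - 62) - 59)*(-53) = (-4153/66 - 59)*(-53) = -8047/66*(-53) = 426491/66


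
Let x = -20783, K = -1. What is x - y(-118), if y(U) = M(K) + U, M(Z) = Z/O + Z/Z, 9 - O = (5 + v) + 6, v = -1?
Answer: -20667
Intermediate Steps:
O = -1 (O = 9 - ((5 - 1) + 6) = 9 - (4 + 6) = 9 - 1*10 = 9 - 10 = -1)
M(Z) = 1 - Z (M(Z) = Z/(-1) + Z/Z = Z*(-1) + 1 = -Z + 1 = 1 - Z)
y(U) = 2 + U (y(U) = (1 - 1*(-1)) + U = (1 + 1) + U = 2 + U)
x - y(-118) = -20783 - (2 - 118) = -20783 - 1*(-116) = -20783 + 116 = -20667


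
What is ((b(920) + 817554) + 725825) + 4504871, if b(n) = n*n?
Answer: 6894650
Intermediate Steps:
b(n) = n**2
((b(920) + 817554) + 725825) + 4504871 = ((920**2 + 817554) + 725825) + 4504871 = ((846400 + 817554) + 725825) + 4504871 = (1663954 + 725825) + 4504871 = 2389779 + 4504871 = 6894650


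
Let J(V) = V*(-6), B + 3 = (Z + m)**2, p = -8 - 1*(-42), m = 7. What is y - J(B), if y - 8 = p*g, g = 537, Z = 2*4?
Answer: 19598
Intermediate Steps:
p = 34 (p = -8 + 42 = 34)
Z = 8
B = 222 (B = -3 + (8 + 7)**2 = -3 + 15**2 = -3 + 225 = 222)
J(V) = -6*V
y = 18266 (y = 8 + 34*537 = 8 + 18258 = 18266)
y - J(B) = 18266 - (-6)*222 = 18266 - 1*(-1332) = 18266 + 1332 = 19598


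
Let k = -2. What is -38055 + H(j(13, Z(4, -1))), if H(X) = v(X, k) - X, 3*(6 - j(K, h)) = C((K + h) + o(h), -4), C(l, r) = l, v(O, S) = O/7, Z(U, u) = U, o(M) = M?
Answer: -266379/7 ≈ -38054.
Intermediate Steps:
v(O, S) = O/7 (v(O, S) = O*(1/7) = O/7)
j(K, h) = 6 - 2*h/3 - K/3 (j(K, h) = 6 - ((K + h) + h)/3 = 6 - (K + 2*h)/3 = 6 + (-2*h/3 - K/3) = 6 - 2*h/3 - K/3)
H(X) = -6*X/7 (H(X) = X/7 - X = -6*X/7)
-38055 + H(j(13, Z(4, -1))) = -38055 - 6*(6 - 2/3*4 - 1/3*13)/7 = -38055 - 6*(6 - 8/3 - 13/3)/7 = -38055 - 6/7*(-1) = -38055 + 6/7 = -266379/7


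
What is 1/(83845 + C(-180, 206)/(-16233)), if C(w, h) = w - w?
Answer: 1/83845 ≈ 1.1927e-5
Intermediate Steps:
C(w, h) = 0
1/(83845 + C(-180, 206)/(-16233)) = 1/(83845 + 0/(-16233)) = 1/(83845 + 0*(-1/16233)) = 1/(83845 + 0) = 1/83845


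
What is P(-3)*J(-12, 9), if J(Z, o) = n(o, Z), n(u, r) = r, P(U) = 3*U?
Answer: 108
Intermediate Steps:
J(Z, o) = Z
P(-3)*J(-12, 9) = (3*(-3))*(-12) = -9*(-12) = 108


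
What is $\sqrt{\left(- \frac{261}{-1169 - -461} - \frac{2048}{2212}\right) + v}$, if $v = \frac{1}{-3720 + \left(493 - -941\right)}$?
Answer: $\frac{i \sqrt{344689257640553}}{24861774} \approx 0.74676 i$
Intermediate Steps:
$v = - \frac{1}{2286}$ ($v = \frac{1}{-3720 + \left(493 + 941\right)} = \frac{1}{-3720 + 1434} = \frac{1}{-2286} = - \frac{1}{2286} \approx -0.00043745$)
$\sqrt{\left(- \frac{261}{-1169 - -461} - \frac{2048}{2212}\right) + v} = \sqrt{\left(- \frac{261}{-1169 - -461} - \frac{2048}{2212}\right) - \frac{1}{2286}} = \sqrt{\left(- \frac{261}{-1169 + 461} - \frac{512}{553}\right) - \frac{1}{2286}} = \sqrt{\left(- \frac{261}{-708} - \frac{512}{553}\right) - \frac{1}{2286}} = \sqrt{\left(\left(-261\right) \left(- \frac{1}{708}\right) - \frac{512}{553}\right) - \frac{1}{2286}} = \sqrt{\left(\frac{87}{236} - \frac{512}{553}\right) - \frac{1}{2286}} = \sqrt{- \frac{72721}{130508} - \frac{1}{2286}} = \sqrt{- \frac{83185357}{149170644}} = \frac{i \sqrt{344689257640553}}{24861774}$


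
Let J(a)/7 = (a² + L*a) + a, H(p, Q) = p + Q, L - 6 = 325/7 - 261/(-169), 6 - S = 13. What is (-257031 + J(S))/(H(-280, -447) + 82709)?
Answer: -43835503/13854958 ≈ -3.1639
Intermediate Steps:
S = -7 (S = 6 - 1*13 = 6 - 13 = -7)
L = 63850/1183 (L = 6 + (325/7 - 261/(-169)) = 6 + (325*(⅐) - 261*(-1/169)) = 6 + (325/7 + 261/169) = 6 + 56752/1183 = 63850/1183 ≈ 53.973)
H(p, Q) = Q + p
J(a) = 7*a² + 65033*a/169 (J(a) = 7*((a² + 63850*a/1183) + a) = 7*(a² + 65033*a/1183) = 7*a² + 65033*a/169)
(-257031 + J(S))/(H(-280, -447) + 82709) = (-257031 + (1/169)*(-7)*(65033 + 1183*(-7)))/((-447 - 280) + 82709) = (-257031 + (1/169)*(-7)*(65033 - 8281))/(-727 + 82709) = (-257031 + (1/169)*(-7)*56752)/81982 = (-257031 - 397264/169)*(1/81982) = -43835503/169*1/81982 = -43835503/13854958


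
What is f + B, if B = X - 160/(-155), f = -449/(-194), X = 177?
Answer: 1084605/6014 ≈ 180.35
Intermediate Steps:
f = 449/194 (f = -449*(-1/194) = 449/194 ≈ 2.3144)
B = 5519/31 (B = 177 - 160/(-155) = 177 - 160*(-1)/155 = 177 - 1*(-32/31) = 177 + 32/31 = 5519/31 ≈ 178.03)
f + B = 449/194 + 5519/31 = 1084605/6014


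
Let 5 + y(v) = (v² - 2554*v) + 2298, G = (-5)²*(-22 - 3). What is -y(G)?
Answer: -1989168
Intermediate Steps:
G = -625 (G = 25*(-25) = -625)
y(v) = 2293 + v² - 2554*v (y(v) = -5 + ((v² - 2554*v) + 2298) = -5 + (2298 + v² - 2554*v) = 2293 + v² - 2554*v)
-y(G) = -(2293 + (-625)² - 2554*(-625)) = -(2293 + 390625 + 1596250) = -1*1989168 = -1989168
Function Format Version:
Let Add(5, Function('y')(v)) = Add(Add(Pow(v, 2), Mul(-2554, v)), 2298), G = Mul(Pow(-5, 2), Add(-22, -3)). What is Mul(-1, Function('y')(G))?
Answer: -1989168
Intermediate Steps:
G = -625 (G = Mul(25, -25) = -625)
Function('y')(v) = Add(2293, Pow(v, 2), Mul(-2554, v)) (Function('y')(v) = Add(-5, Add(Add(Pow(v, 2), Mul(-2554, v)), 2298)) = Add(-5, Add(2298, Pow(v, 2), Mul(-2554, v))) = Add(2293, Pow(v, 2), Mul(-2554, v)))
Mul(-1, Function('y')(G)) = Mul(-1, Add(2293, Pow(-625, 2), Mul(-2554, -625))) = Mul(-1, Add(2293, 390625, 1596250)) = Mul(-1, 1989168) = -1989168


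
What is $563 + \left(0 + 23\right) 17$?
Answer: $954$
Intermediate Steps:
$563 + \left(0 + 23\right) 17 = 563 + 23 \cdot 17 = 563 + 391 = 954$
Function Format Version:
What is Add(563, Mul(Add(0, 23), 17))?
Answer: 954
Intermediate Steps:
Add(563, Mul(Add(0, 23), 17)) = Add(563, Mul(23, 17)) = Add(563, 391) = 954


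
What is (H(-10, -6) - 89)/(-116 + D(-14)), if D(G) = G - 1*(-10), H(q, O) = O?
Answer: 19/24 ≈ 0.79167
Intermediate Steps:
D(G) = 10 + G (D(G) = G + 10 = 10 + G)
(H(-10, -6) - 89)/(-116 + D(-14)) = (-6 - 89)/(-116 + (10 - 14)) = -95/(-116 - 4) = -95/(-120) = -95*(-1/120) = 19/24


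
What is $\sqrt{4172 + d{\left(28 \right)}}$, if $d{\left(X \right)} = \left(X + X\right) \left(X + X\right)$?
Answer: $6 \sqrt{203} \approx 85.487$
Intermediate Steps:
$d{\left(X \right)} = 4 X^{2}$ ($d{\left(X \right)} = 2 X 2 X = 4 X^{2}$)
$\sqrt{4172 + d{\left(28 \right)}} = \sqrt{4172 + 4 \cdot 28^{2}} = \sqrt{4172 + 4 \cdot 784} = \sqrt{4172 + 3136} = \sqrt{7308} = 6 \sqrt{203}$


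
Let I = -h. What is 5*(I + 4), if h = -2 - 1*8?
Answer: 70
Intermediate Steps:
h = -10 (h = -2 - 8 = -10)
I = 10 (I = -1*(-10) = 10)
5*(I + 4) = 5*(10 + 4) = 5*14 = 70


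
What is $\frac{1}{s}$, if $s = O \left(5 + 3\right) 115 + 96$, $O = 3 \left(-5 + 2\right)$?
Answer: $- \frac{1}{8184} \approx -0.00012219$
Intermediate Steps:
$O = -9$ ($O = 3 \left(-3\right) = -9$)
$s = -8184$ ($s = - 9 \left(5 + 3\right) 115 + 96 = \left(-9\right) 8 \cdot 115 + 96 = \left(-72\right) 115 + 96 = -8280 + 96 = -8184$)
$\frac{1}{s} = \frac{1}{-8184} = - \frac{1}{8184}$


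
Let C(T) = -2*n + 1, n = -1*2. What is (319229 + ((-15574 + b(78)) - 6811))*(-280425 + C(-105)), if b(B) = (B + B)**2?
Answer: -90065295600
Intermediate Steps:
n = -2
b(B) = 4*B**2 (b(B) = (2*B)**2 = 4*B**2)
C(T) = 5 (C(T) = -2*(-2) + 1 = 4 + 1 = 5)
(319229 + ((-15574 + b(78)) - 6811))*(-280425 + C(-105)) = (319229 + ((-15574 + 4*78**2) - 6811))*(-280425 + 5) = (319229 + ((-15574 + 4*6084) - 6811))*(-280420) = (319229 + ((-15574 + 24336) - 6811))*(-280420) = (319229 + (8762 - 6811))*(-280420) = (319229 + 1951)*(-280420) = 321180*(-280420) = -90065295600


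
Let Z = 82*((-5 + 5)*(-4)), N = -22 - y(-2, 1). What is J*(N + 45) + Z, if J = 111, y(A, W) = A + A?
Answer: 2997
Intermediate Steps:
y(A, W) = 2*A
N = -18 (N = -22 - 2*(-2) = -22 - 1*(-4) = -22 + 4 = -18)
Z = 0 (Z = 82*(0*(-4)) = 82*0 = 0)
J*(N + 45) + Z = 111*(-18 + 45) + 0 = 111*27 + 0 = 2997 + 0 = 2997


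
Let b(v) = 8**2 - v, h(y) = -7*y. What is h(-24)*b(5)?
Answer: 9912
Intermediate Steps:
b(v) = 64 - v
h(-24)*b(5) = (-7*(-24))*(64 - 1*5) = 168*(64 - 5) = 168*59 = 9912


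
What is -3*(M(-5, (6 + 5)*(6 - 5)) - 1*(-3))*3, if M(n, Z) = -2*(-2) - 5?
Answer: -18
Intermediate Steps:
M(n, Z) = -1 (M(n, Z) = 4 - 5 = -1)
-3*(M(-5, (6 + 5)*(6 - 5)) - 1*(-3))*3 = -3*(-1 - 1*(-3))*3 = -3*(-1 + 3)*3 = -3*2*3 = -6*3 = -18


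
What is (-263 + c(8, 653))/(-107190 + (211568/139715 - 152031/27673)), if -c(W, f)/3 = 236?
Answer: 3754209532345/414447641461951 ≈ 0.0090583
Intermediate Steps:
c(W, f) = -708 (c(W, f) = -3*236 = -708)
(-263 + c(8, 653))/(-107190 + (211568/139715 - 152031/27673)) = (-263 - 708)/(-107190 + (211568/139715 - 152031/27673)) = -971/(-107190 + (211568*(1/139715) - 152031*1/27673)) = -971/(-107190 + (211568/139715 - 152031/27673)) = -971/(-107190 - 15386289901/3866333195) = -971/(-414447641461951/3866333195) = -971*(-3866333195/414447641461951) = 3754209532345/414447641461951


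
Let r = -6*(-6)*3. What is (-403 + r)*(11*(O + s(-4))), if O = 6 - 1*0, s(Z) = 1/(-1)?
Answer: -16225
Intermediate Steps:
s(Z) = -1
O = 6 (O = 6 + 0 = 6)
r = 108 (r = 36*3 = 108)
(-403 + r)*(11*(O + s(-4))) = (-403 + 108)*(11*(6 - 1)) = -3245*5 = -295*55 = -16225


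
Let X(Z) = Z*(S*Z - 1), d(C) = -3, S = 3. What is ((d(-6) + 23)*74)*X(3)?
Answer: 35520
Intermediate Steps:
X(Z) = Z*(-1 + 3*Z) (X(Z) = Z*(3*Z - 1) = Z*(-1 + 3*Z))
((d(-6) + 23)*74)*X(3) = ((-3 + 23)*74)*(3*(-1 + 3*3)) = (20*74)*(3*(-1 + 9)) = 1480*(3*8) = 1480*24 = 35520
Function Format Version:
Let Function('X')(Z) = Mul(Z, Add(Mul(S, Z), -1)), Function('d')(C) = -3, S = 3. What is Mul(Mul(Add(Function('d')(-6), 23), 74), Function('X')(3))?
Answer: 35520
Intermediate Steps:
Function('X')(Z) = Mul(Z, Add(-1, Mul(3, Z))) (Function('X')(Z) = Mul(Z, Add(Mul(3, Z), -1)) = Mul(Z, Add(-1, Mul(3, Z))))
Mul(Mul(Add(Function('d')(-6), 23), 74), Function('X')(3)) = Mul(Mul(Add(-3, 23), 74), Mul(3, Add(-1, Mul(3, 3)))) = Mul(Mul(20, 74), Mul(3, Add(-1, 9))) = Mul(1480, Mul(3, 8)) = Mul(1480, 24) = 35520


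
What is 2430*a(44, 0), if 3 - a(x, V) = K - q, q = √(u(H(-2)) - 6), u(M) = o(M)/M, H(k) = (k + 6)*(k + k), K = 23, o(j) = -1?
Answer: -48600 + 1215*I*√95/2 ≈ -48600.0 + 5921.2*I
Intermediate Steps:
H(k) = 2*k*(6 + k) (H(k) = (6 + k)*(2*k) = 2*k*(6 + k))
u(M) = -1/M
q = I*√95/4 (q = √(-1/(2*(-2)*(6 - 2)) - 6) = √(-1/(2*(-2)*4) - 6) = √(-1/(-16) - 6) = √(-1*(-1/16) - 6) = √(1/16 - 6) = √(-95/16) = I*√95/4 ≈ 2.4367*I)
a(x, V) = -20 + I*√95/4 (a(x, V) = 3 - (23 - I*√95/4) = 3 + (-23 + I*√95/4) = -20 + I*√95/4)
2430*a(44, 0) = 2430*(-20 + I*√95/4) = -48600 + 1215*I*√95/2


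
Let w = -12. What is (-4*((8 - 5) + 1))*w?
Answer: 192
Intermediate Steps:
(-4*((8 - 5) + 1))*w = -4*((8 - 5) + 1)*(-12) = -4*(3 + 1)*(-12) = -4*4*(-12) = -16*(-12) = 192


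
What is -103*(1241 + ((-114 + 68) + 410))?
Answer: -165315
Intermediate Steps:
-103*(1241 + ((-114 + 68) + 410)) = -103*(1241 + (-46 + 410)) = -103*(1241 + 364) = -103*1605 = -165315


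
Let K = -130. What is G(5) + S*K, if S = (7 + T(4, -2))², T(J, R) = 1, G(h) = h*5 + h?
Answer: -8290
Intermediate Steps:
G(h) = 6*h (G(h) = 5*h + h = 6*h)
S = 64 (S = (7 + 1)² = 8² = 64)
G(5) + S*K = 6*5 + 64*(-130) = 30 - 8320 = -8290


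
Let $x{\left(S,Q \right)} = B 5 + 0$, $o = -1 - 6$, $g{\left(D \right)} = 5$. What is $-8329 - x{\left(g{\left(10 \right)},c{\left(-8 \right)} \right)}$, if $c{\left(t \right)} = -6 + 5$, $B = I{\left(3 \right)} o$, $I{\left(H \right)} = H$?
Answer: $-8224$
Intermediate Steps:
$o = -7$ ($o = -1 - 6 = -7$)
$B = -21$ ($B = 3 \left(-7\right) = -21$)
$c{\left(t \right)} = -1$
$x{\left(S,Q \right)} = -105$ ($x{\left(S,Q \right)} = \left(-21\right) 5 + 0 = -105 + 0 = -105$)
$-8329 - x{\left(g{\left(10 \right)},c{\left(-8 \right)} \right)} = -8329 - -105 = -8329 + 105 = -8224$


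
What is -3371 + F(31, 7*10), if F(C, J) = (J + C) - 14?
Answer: -3284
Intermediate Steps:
F(C, J) = -14 + C + J (F(C, J) = (C + J) - 14 = -14 + C + J)
-3371 + F(31, 7*10) = -3371 + (-14 + 31 + 7*10) = -3371 + (-14 + 31 + 70) = -3371 + 87 = -3284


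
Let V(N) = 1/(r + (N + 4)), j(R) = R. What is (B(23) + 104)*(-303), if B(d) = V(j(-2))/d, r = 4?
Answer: -1449653/46 ≈ -31514.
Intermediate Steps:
V(N) = 1/(8 + N) (V(N) = 1/(4 + (N + 4)) = 1/(4 + (4 + N)) = 1/(8 + N))
B(d) = 1/(6*d) (B(d) = 1/((8 - 2)*d) = 1/(6*d))
(B(23) + 104)*(-303) = ((1/6)/23 + 104)*(-303) = ((1/6)*(1/23) + 104)*(-303) = (1/138 + 104)*(-303) = (14353/138)*(-303) = -1449653/46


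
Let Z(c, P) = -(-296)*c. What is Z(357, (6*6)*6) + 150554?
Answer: 256226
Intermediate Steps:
Z(c, P) = 296*c
Z(357, (6*6)*6) + 150554 = 296*357 + 150554 = 105672 + 150554 = 256226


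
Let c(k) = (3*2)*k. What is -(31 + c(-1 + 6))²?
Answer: -3721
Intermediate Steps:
c(k) = 6*k
-(31 + c(-1 + 6))² = -(31 + 6*(-1 + 6))² = -(31 + 6*5)² = -(31 + 30)² = -1*61² = -1*3721 = -3721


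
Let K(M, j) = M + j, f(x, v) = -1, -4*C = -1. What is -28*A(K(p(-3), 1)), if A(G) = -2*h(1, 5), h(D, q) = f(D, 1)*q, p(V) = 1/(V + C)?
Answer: -280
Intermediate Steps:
C = ¼ (C = -¼*(-1) = ¼ ≈ 0.25000)
p(V) = 1/(¼ + V) (p(V) = 1/(V + ¼) = 1/(¼ + V))
h(D, q) = -q
A(G) = 10 (A(G) = -(-2)*5 = -2*(-5) = 10)
-28*A(K(p(-3), 1)) = -28*10 = -280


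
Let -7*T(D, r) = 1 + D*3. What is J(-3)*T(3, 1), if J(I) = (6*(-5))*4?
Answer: 1200/7 ≈ 171.43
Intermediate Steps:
T(D, r) = -⅐ - 3*D/7 (T(D, r) = -(1 + D*3)/7 = -(1 + 3*D)/7 = -⅐ - 3*D/7)
J(I) = -120 (J(I) = -30*4 = -120)
J(-3)*T(3, 1) = -120*(-⅐ - 3/7*3) = -120*(-⅐ - 9/7) = -120*(-10/7) = 1200/7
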